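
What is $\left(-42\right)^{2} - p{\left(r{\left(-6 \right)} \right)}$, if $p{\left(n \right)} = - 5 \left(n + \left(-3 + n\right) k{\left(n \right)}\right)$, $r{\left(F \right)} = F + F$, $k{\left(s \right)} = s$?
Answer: $2604$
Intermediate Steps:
$r{\left(F \right)} = 2 F$
$p{\left(n \right)} = - 5 n - 5 n \left(-3 + n\right)$ ($p{\left(n \right)} = - 5 \left(n + \left(-3 + n\right) n\right) = - 5 \left(n + n \left(-3 + n\right)\right) = - 5 n - 5 n \left(-3 + n\right)$)
$\left(-42\right)^{2} - p{\left(r{\left(-6 \right)} \right)} = \left(-42\right)^{2} - 5 \cdot 2 \left(-6\right) \left(2 - 2 \left(-6\right)\right) = 1764 - 5 \left(-12\right) \left(2 - -12\right) = 1764 - 5 \left(-12\right) \left(2 + 12\right) = 1764 - 5 \left(-12\right) 14 = 1764 - -840 = 1764 + 840 = 2604$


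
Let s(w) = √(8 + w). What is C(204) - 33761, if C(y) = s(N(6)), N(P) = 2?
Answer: -33761 + √10 ≈ -33758.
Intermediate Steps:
C(y) = √10 (C(y) = √(8 + 2) = √10)
C(204) - 33761 = √10 - 33761 = -33761 + √10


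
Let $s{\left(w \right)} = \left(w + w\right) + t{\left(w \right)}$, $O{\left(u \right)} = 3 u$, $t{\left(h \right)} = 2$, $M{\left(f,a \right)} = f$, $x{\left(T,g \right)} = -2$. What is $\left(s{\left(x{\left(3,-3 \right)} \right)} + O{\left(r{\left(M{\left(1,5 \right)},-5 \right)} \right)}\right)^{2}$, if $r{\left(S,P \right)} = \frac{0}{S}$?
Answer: $4$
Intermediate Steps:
$r{\left(S,P \right)} = 0$
$s{\left(w \right)} = 2 + 2 w$ ($s{\left(w \right)} = \left(w + w\right) + 2 = 2 w + 2 = 2 + 2 w$)
$\left(s{\left(x{\left(3,-3 \right)} \right)} + O{\left(r{\left(M{\left(1,5 \right)},-5 \right)} \right)}\right)^{2} = \left(\left(2 + 2 \left(-2\right)\right) + 3 \cdot 0\right)^{2} = \left(\left(2 - 4\right) + 0\right)^{2} = \left(-2 + 0\right)^{2} = \left(-2\right)^{2} = 4$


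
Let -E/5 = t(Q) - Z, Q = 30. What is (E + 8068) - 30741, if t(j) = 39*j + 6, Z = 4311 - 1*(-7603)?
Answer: 31017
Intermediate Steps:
Z = 11914 (Z = 4311 + 7603 = 11914)
t(j) = 6 + 39*j
E = 53690 (E = -5*((6 + 39*30) - 1*11914) = -5*((6 + 1170) - 11914) = -5*(1176 - 11914) = -5*(-10738) = 53690)
(E + 8068) - 30741 = (53690 + 8068) - 30741 = 61758 - 30741 = 31017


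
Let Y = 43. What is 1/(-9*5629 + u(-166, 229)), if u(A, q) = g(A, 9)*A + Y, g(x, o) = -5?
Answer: -1/49788 ≈ -2.0085e-5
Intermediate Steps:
u(A, q) = 43 - 5*A (u(A, q) = -5*A + 43 = 43 - 5*A)
1/(-9*5629 + u(-166, 229)) = 1/(-9*5629 + (43 - 5*(-166))) = 1/(-50661 + (43 + 830)) = 1/(-50661 + 873) = 1/(-49788) = -1/49788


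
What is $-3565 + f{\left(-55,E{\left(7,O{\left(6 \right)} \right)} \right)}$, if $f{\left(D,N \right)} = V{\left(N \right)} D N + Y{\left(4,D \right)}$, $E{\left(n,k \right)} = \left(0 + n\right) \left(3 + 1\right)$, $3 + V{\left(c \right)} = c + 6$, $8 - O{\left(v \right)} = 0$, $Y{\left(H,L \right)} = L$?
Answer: $-51360$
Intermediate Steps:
$O{\left(v \right)} = 8$ ($O{\left(v \right)} = 8 - 0 = 8 + 0 = 8$)
$V{\left(c \right)} = 3 + c$ ($V{\left(c \right)} = -3 + \left(c + 6\right) = -3 + \left(6 + c\right) = 3 + c$)
$E{\left(n,k \right)} = 4 n$ ($E{\left(n,k \right)} = n 4 = 4 n$)
$f{\left(D,N \right)} = D + D N \left(3 + N\right)$ ($f{\left(D,N \right)} = \left(3 + N\right) D N + D = D \left(3 + N\right) N + D = D N \left(3 + N\right) + D = D + D N \left(3 + N\right)$)
$-3565 + f{\left(-55,E{\left(7,O{\left(6 \right)} \right)} \right)} = -3565 - 55 \left(1 + 4 \cdot 7 \left(3 + 4 \cdot 7\right)\right) = -3565 - 55 \left(1 + 28 \left(3 + 28\right)\right) = -3565 - 55 \left(1 + 28 \cdot 31\right) = -3565 - 55 \left(1 + 868\right) = -3565 - 47795 = -51360$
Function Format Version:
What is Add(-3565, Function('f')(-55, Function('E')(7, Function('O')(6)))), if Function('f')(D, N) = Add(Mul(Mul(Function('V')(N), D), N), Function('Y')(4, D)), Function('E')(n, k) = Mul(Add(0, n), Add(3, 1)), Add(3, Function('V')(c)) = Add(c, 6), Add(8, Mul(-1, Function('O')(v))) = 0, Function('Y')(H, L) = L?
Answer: -51360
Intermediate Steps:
Function('O')(v) = 8 (Function('O')(v) = Add(8, Mul(-1, 0)) = Add(8, 0) = 8)
Function('V')(c) = Add(3, c) (Function('V')(c) = Add(-3, Add(c, 6)) = Add(-3, Add(6, c)) = Add(3, c))
Function('E')(n, k) = Mul(4, n) (Function('E')(n, k) = Mul(n, 4) = Mul(4, n))
Function('f')(D, N) = Add(D, Mul(D, N, Add(3, N))) (Function('f')(D, N) = Add(Mul(Mul(Add(3, N), D), N), D) = Add(Mul(Mul(D, Add(3, N)), N), D) = Add(Mul(D, N, Add(3, N)), D) = Add(D, Mul(D, N, Add(3, N))))
Add(-3565, Function('f')(-55, Function('E')(7, Function('O')(6)))) = Add(-3565, Mul(-55, Add(1, Mul(Mul(4, 7), Add(3, Mul(4, 7)))))) = Add(-3565, Mul(-55, Add(1, Mul(28, Add(3, 28))))) = Add(-3565, Mul(-55, Add(1, Mul(28, 31)))) = Add(-3565, Mul(-55, Add(1, 868))) = Add(-3565, Mul(-55, 869)) = Add(-3565, -47795) = -51360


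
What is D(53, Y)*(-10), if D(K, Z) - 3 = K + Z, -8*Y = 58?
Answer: -975/2 ≈ -487.50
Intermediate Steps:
Y = -29/4 (Y = -⅛*58 = -29/4 ≈ -7.2500)
D(K, Z) = 3 + K + Z (D(K, Z) = 3 + (K + Z) = 3 + K + Z)
D(53, Y)*(-10) = (3 + 53 - 29/4)*(-10) = (195/4)*(-10) = -975/2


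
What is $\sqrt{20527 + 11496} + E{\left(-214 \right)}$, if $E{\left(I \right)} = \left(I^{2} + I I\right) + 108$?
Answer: $91700 + \sqrt{32023} \approx 91879.0$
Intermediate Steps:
$E{\left(I \right)} = 108 + 2 I^{2}$ ($E{\left(I \right)} = \left(I^{2} + I^{2}\right) + 108 = 2 I^{2} + 108 = 108 + 2 I^{2}$)
$\sqrt{20527 + 11496} + E{\left(-214 \right)} = \sqrt{20527 + 11496} + \left(108 + 2 \left(-214\right)^{2}\right) = \sqrt{32023} + \left(108 + 2 \cdot 45796\right) = \sqrt{32023} + \left(108 + 91592\right) = \sqrt{32023} + 91700 = 91700 + \sqrt{32023}$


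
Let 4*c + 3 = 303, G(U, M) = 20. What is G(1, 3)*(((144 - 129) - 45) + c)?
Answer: 900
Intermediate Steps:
c = 75 (c = -3/4 + (1/4)*303 = -3/4 + 303/4 = 75)
G(1, 3)*(((144 - 129) - 45) + c) = 20*(((144 - 129) - 45) + 75) = 20*((15 - 45) + 75) = 20*(-30 + 75) = 20*45 = 900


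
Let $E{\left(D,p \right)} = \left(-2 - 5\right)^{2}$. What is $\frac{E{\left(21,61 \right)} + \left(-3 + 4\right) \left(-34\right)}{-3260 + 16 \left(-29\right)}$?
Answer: $- \frac{15}{3724} \approx -0.0040279$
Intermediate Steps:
$E{\left(D,p \right)} = 49$ ($E{\left(D,p \right)} = \left(-7\right)^{2} = 49$)
$\frac{E{\left(21,61 \right)} + \left(-3 + 4\right) \left(-34\right)}{-3260 + 16 \left(-29\right)} = \frac{49 + \left(-3 + 4\right) \left(-34\right)}{-3260 + 16 \left(-29\right)} = \frac{49 + 1 \left(-34\right)}{-3260 - 464} = \frac{49 - 34}{-3724} = 15 \left(- \frac{1}{3724}\right) = - \frac{15}{3724}$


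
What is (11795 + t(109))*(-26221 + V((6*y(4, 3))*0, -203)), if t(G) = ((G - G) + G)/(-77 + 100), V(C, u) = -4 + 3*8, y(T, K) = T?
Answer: -7110794194/23 ≈ -3.0917e+8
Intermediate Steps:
V(C, u) = 20 (V(C, u) = -4 + 24 = 20)
t(G) = G/23 (t(G) = (0 + G)/23 = G*(1/23) = G/23)
(11795 + t(109))*(-26221 + V((6*y(4, 3))*0, -203)) = (11795 + (1/23)*109)*(-26221 + 20) = (11795 + 109/23)*(-26201) = (271394/23)*(-26201) = -7110794194/23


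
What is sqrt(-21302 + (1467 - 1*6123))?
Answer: I*sqrt(25958) ≈ 161.11*I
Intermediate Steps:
sqrt(-21302 + (1467 - 1*6123)) = sqrt(-21302 + (1467 - 6123)) = sqrt(-21302 - 4656) = sqrt(-25958) = I*sqrt(25958)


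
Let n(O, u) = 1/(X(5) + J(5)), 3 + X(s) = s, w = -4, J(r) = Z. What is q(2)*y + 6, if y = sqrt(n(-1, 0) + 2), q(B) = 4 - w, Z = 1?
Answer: 6 + 8*sqrt(21)/3 ≈ 18.220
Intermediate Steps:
J(r) = 1
X(s) = -3 + s
q(B) = 8 (q(B) = 4 - 1*(-4) = 4 + 4 = 8)
n(O, u) = 1/3 (n(O, u) = 1/((-3 + 5) + 1) = 1/(2 + 1) = 1/3)
y = sqrt(21)/3 (y = sqrt(1/3 + 2) = sqrt(7/3) = sqrt(21)/3 ≈ 1.5275)
q(2)*y + 6 = 8*(sqrt(21)/3) + 6 = 8*sqrt(21)/3 + 6 = 6 + 8*sqrt(21)/3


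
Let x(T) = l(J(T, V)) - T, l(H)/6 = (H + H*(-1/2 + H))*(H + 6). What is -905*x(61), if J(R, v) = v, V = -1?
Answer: 41630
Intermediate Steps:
l(H) = 6*(6 + H)*(H + H*(-1/2 + H)) (l(H) = 6*((H + H*(-1/2 + H))*(H + 6)) = 6*((H + H*(-1*1/2 + H))*(6 + H)) = 6*((H + H*(-1/2 + H))*(6 + H)) = 6*((6 + H)*(H + H*(-1/2 + H))) = 6*(6 + H)*(H + H*(-1/2 + H)))
x(T) = 15 - T (x(T) = 3*(-1)*(6 + 2*(-1)**2 + 13*(-1)) - T = 3*(-1)*(6 + 2*1 - 13) - T = 3*(-1)*(6 + 2 - 13) - T = 3*(-1)*(-5) - T = 15 - T)
-905*x(61) = -905*(15 - 1*61) = -905*(15 - 61) = -905*(-46) = 41630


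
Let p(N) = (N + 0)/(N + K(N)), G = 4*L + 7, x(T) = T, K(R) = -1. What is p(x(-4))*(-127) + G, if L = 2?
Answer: -433/5 ≈ -86.600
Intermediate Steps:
G = 15 (G = 4*2 + 7 = 8 + 7 = 15)
p(N) = N/(-1 + N) (p(N) = (N + 0)/(N - 1) = N/(-1 + N))
p(x(-4))*(-127) + G = -4/(-1 - 4)*(-127) + 15 = -4/(-5)*(-127) + 15 = -4*(-1/5)*(-127) + 15 = (4/5)*(-127) + 15 = -508/5 + 15 = -433/5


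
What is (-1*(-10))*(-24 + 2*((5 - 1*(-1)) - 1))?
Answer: -140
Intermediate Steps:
(-1*(-10))*(-24 + 2*((5 - 1*(-1)) - 1)) = 10*(-24 + 2*((5 + 1) - 1)) = 10*(-24 + 2*(6 - 1)) = 10*(-24 + 2*5) = 10*(-24 + 10) = 10*(-14) = -140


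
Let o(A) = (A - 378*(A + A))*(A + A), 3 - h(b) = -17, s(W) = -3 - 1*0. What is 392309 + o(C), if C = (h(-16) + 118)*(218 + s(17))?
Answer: -1329266046691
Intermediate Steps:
s(W) = -3 (s(W) = -3 + 0 = -3)
h(b) = 20 (h(b) = 3 - 1*(-17) = 3 + 17 = 20)
C = 29670 (C = (20 + 118)*(218 - 3) = 138*215 = 29670)
o(A) = -1510*A² (o(A) = (A - 756*A)*(2*A) = (-755*A)*(2*A) = -1510*A²)
392309 + o(C) = 392309 - 1510*29670² = 392309 - 1510*880308900 = 392309 - 1329266439000 = -1329266046691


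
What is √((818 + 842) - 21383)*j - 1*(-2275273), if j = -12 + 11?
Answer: 2275273 - 11*I*√163 ≈ 2.2753e+6 - 140.44*I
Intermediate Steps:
j = -1
√((818 + 842) - 21383)*j - 1*(-2275273) = √((818 + 842) - 21383)*(-1) - 1*(-2275273) = √(1660 - 21383)*(-1) + 2275273 = √(-19723)*(-1) + 2275273 = (11*I*√163)*(-1) + 2275273 = -11*I*√163 + 2275273 = 2275273 - 11*I*√163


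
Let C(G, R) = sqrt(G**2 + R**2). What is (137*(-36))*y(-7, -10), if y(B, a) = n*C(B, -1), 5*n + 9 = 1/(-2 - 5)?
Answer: 315648*sqrt(2)/7 ≈ 63771.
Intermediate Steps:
n = -64/35 (n = -9/5 + 1/(5*(-2 - 5)) = -9/5 + (1/5)/(-7) = -9/5 + (1/5)*(-1/7) = -9/5 - 1/35 = -64/35 ≈ -1.8286)
y(B, a) = -64*sqrt(1 + B**2)/35 (y(B, a) = -64*sqrt(B**2 + (-1)**2)/35 = -64*sqrt(B**2 + 1)/35 = -64*sqrt(1 + B**2)/35)
(137*(-36))*y(-7, -10) = (137*(-36))*(-64*sqrt(1 + (-7)**2)/35) = -(-315648)*sqrt(1 + 49)/35 = -(-315648)*sqrt(50)/35 = -(-315648)*5*sqrt(2)/35 = -(-315648)*sqrt(2)/7 = 315648*sqrt(2)/7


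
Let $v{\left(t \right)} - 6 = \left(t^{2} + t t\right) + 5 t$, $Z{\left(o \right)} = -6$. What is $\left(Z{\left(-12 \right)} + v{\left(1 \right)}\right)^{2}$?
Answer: $49$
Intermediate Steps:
$v{\left(t \right)} = 6 + 2 t^{2} + 5 t$ ($v{\left(t \right)} = 6 + \left(\left(t^{2} + t t\right) + 5 t\right) = 6 + \left(\left(t^{2} + t^{2}\right) + 5 t\right) = 6 + \left(2 t^{2} + 5 t\right) = 6 + 2 t^{2} + 5 t$)
$\left(Z{\left(-12 \right)} + v{\left(1 \right)}\right)^{2} = \left(-6 + \left(6 + 2 \cdot 1^{2} + 5 \cdot 1\right)\right)^{2} = \left(-6 + \left(6 + 2 \cdot 1 + 5\right)\right)^{2} = \left(-6 + \left(6 + 2 + 5\right)\right)^{2} = \left(-6 + 13\right)^{2} = 7^{2} = 49$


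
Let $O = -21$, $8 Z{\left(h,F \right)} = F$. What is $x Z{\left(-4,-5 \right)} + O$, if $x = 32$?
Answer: $-41$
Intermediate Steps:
$Z{\left(h,F \right)} = \frac{F}{8}$
$x Z{\left(-4,-5 \right)} + O = 32 \cdot \frac{1}{8} \left(-5\right) - 21 = 32 \left(- \frac{5}{8}\right) - 21 = -20 - 21 = -41$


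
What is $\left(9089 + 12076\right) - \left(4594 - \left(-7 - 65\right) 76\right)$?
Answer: $11099$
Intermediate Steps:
$\left(9089 + 12076\right) - \left(4594 - \left(-7 - 65\right) 76\right) = 21165 - \left(4594 - \left(-72\right) 76\right) = 21165 - \left(4594 - -5472\right) = 21165 - \left(4594 + 5472\right) = 21165 - 10066 = 11099$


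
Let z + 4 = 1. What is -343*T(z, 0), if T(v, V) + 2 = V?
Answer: 686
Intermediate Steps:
z = -3 (z = -4 + 1 = -3)
T(v, V) = -2 + V
-343*T(z, 0) = -343*(-2 + 0) = -343*(-2) = 686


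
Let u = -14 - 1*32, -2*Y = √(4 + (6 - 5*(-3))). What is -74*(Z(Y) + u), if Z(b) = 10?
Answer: 2664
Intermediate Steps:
Y = -5/2 (Y = -√(4 + (6 - 5*(-3)))/2 = -√(4 + (6 + 15))/2 = -√(4 + 21)/2 = -√25/2 = -½*5 = -5/2 ≈ -2.5000)
u = -46 (u = -14 - 32 = -46)
-74*(Z(Y) + u) = -74*(10 - 46) = -74*(-36) = 2664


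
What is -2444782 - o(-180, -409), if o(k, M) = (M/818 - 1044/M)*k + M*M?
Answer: -1068182657/409 ≈ -2.6117e+6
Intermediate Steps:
o(k, M) = M**2 + k*(-1044/M + M/818) (o(k, M) = (M*(1/818) - 1044/M)*k + M**2 = (M/818 - 1044/M)*k + M**2 = (-1044/M + M/818)*k + M**2 = k*(-1044/M + M/818) + M**2 = M**2 + k*(-1044/M + M/818))
-2444782 - o(-180, -409) = -2444782 - ((-409)**2 - 1044*(-180)/(-409) + (1/818)*(-409)*(-180)) = -2444782 - (167281 - 1044*(-180)*(-1/409) + 90) = -2444782 - (167281 - 187920/409 + 90) = -2444782 - 1*68266819/409 = -2444782 - 68266819/409 = -1068182657/409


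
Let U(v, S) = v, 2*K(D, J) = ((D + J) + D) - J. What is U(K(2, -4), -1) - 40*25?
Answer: -998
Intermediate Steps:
K(D, J) = D (K(D, J) = (((D + J) + D) - J)/2 = ((J + 2*D) - J)/2 = (2*D)/2 = D)
U(K(2, -4), -1) - 40*25 = 2 - 40*25 = 2 - 1000 = -998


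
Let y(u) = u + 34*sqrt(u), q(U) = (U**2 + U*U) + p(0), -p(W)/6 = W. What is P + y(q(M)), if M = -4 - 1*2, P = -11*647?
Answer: -7045 + 204*sqrt(2) ≈ -6756.5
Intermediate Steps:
P = -7117
M = -6 (M = -4 - 2 = -6)
p(W) = -6*W
q(U) = 2*U**2 (q(U) = (U**2 + U*U) - 6*0 = (U**2 + U**2) + 0 = 2*U**2 + 0 = 2*U**2)
P + y(q(M)) = -7117 + (2*(-6)**2 + 34*sqrt(2*(-6)**2)) = -7117 + (2*36 + 34*sqrt(2*36)) = -7117 + (72 + 34*sqrt(72)) = -7117 + (72 + 34*(6*sqrt(2))) = -7117 + (72 + 204*sqrt(2)) = -7045 + 204*sqrt(2)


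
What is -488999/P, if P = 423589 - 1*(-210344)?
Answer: -488999/633933 ≈ -0.77137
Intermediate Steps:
P = 633933 (P = 423589 + 210344 = 633933)
-488999/P = -488999/633933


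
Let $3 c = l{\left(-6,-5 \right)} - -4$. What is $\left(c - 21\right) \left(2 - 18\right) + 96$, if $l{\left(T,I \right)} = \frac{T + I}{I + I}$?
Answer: $\frac{2024}{5} \approx 404.8$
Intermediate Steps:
$l{\left(T,I \right)} = \frac{I + T}{2 I}$
$c = \frac{17}{10}$ ($c = \frac{\frac{-5 - 6}{2 \left(-5\right)} - -4}{3} = \frac{\frac{1}{2} \left(- \frac{1}{5}\right) \left(-11\right) + 4}{3} = \frac{\frac{11}{10} + 4}{3} = \frac{1}{3} \cdot \frac{51}{10} = \frac{17}{10} \approx 1.7$)
$\left(c - 21\right) \left(2 - 18\right) + 96 = \left(\frac{17}{10} - 21\right) \left(2 - 18\right) + 96 = \left(- \frac{193}{10}\right) \left(-16\right) + 96 = \frac{1544}{5} + 96 = \frac{2024}{5}$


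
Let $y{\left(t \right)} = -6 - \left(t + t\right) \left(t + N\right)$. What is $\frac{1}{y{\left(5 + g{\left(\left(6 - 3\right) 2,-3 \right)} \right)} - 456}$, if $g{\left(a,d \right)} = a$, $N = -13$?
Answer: $- \frac{1}{418} \approx -0.0023923$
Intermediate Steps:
$y{\left(t \right)} = -6 - 2 t \left(-13 + t\right)$ ($y{\left(t \right)} = -6 - \left(t + t\right) \left(t - 13\right) = -6 - 2 t \left(-13 + t\right)$)
$\frac{1}{y{\left(5 + g{\left(\left(6 - 3\right) 2,-3 \right)} \right)} - 456} = \frac{1}{\left(-6 - 2 \left(5 + \left(6 - 3\right) 2\right)^{2} + 26 \left(5 + \left(6 - 3\right) 2\right)\right) - 456} = \frac{1}{\left(-6 - 2 \left(5 + 3 \cdot 2\right)^{2} + 26 \left(5 + 3 \cdot 2\right)\right) - 456} = \frac{1}{\left(-6 - 2 \left(5 + 6\right)^{2} + 26 \left(5 + 6\right)\right) - 456} = \frac{1}{\left(-6 - 2 \cdot 11^{2} + 26 \cdot 11\right) - 456} = \frac{1}{\left(-6 - 242 + 286\right) - 456} = \frac{1}{38 - 456} = \frac{1}{-418} = - \frac{1}{418}$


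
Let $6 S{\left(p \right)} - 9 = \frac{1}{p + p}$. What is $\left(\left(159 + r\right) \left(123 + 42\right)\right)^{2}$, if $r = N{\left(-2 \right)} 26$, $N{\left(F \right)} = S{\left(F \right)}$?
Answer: $\frac{16890901225}{16} \approx 1.0557 \cdot 10^{9}$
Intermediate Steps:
$S{\left(p \right)} = \frac{3}{2} + \frac{1}{12 p}$ ($S{\left(p \right)} = \frac{3}{2} + \frac{1}{6 \left(p + p\right)} = \frac{3}{2} + \frac{1}{6 \cdot 2 p} = \frac{3}{2} + \frac{\frac{1}{2} \frac{1}{p}}{6} = \frac{3}{2} + \frac{1}{12 p}$)
$N{\left(F \right)} = \frac{1 + 18 F}{12 F}$
$r = \frac{455}{12}$ ($r = \frac{1 + 18 \left(-2\right)}{12 \left(-2\right)} 26 = \frac{1}{12} \left(- \frac{1}{2}\right) \left(1 - 36\right) 26 = \frac{1}{12} \left(- \frac{1}{2}\right) \left(-35\right) 26 = \frac{35}{24} \cdot 26 = \frac{455}{12} \approx 37.917$)
$\left(\left(159 + r\right) \left(123 + 42\right)\right)^{2} = \left(\left(159 + \frac{455}{12}\right) \left(123 + 42\right)\right)^{2} = \left(\frac{2363}{12} \cdot 165\right)^{2} = \left(\frac{129965}{4}\right)^{2} = \frac{16890901225}{16}$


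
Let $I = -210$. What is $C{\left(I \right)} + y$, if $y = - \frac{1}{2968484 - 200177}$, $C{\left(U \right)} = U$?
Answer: $- \frac{581344471}{2768307} \approx -210.0$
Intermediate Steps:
$y = - \frac{1}{2768307} \approx -3.6123 \cdot 10^{-7}$
$C{\left(I \right)} + y = -210 - \frac{1}{2768307} = - \frac{581344471}{2768307}$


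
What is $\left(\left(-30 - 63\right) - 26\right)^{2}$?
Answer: $14161$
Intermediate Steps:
$\left(\left(-30 - 63\right) - 26\right)^{2} = \left(-93 - 26\right)^{2} = \left(-119\right)^{2} = 14161$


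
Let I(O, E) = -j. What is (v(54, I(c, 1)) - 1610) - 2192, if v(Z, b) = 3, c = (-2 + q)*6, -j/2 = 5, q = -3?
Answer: -3799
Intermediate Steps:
j = -10 (j = -2*5 = -10)
c = -30 (c = (-2 - 3)*6 = -5*6 = -30)
I(O, E) = 10 (I(O, E) = -1*(-10) = 10)
(v(54, I(c, 1)) - 1610) - 2192 = (3 - 1610) - 2192 = -1607 - 2192 = -3799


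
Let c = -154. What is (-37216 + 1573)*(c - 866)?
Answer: 36355860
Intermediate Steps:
(-37216 + 1573)*(c - 866) = (-37216 + 1573)*(-154 - 866) = -35643*(-1020) = 36355860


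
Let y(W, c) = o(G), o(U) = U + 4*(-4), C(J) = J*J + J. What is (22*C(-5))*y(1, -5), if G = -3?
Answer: -8360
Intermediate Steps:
C(J) = J + J² (C(J) = J² + J = J + J²)
o(U) = -16 + U (o(U) = U - 16 = -16 + U)
y(W, c) = -19 (y(W, c) = -16 - 3 = -19)
(22*C(-5))*y(1, -5) = (22*(-5*(1 - 5)))*(-19) = (22*(-5*(-4)))*(-19) = (22*20)*(-19) = 440*(-19) = -8360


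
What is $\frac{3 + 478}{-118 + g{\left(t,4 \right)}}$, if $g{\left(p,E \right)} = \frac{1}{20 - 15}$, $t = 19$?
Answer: $- \frac{2405}{589} \approx -4.0832$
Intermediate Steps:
$g{\left(p,E \right)} = \frac{1}{5}$
$\frac{3 + 478}{-118 + g{\left(t,4 \right)}} = \frac{3 + 478}{-118 + \frac{1}{5}} = \frac{481}{- \frac{589}{5}} = 481 \left(- \frac{5}{589}\right) = - \frac{2405}{589}$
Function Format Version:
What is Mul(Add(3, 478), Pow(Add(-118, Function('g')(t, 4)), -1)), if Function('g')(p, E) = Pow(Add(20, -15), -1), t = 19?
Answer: Rational(-2405, 589) ≈ -4.0832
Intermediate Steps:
Function('g')(p, E) = Rational(1, 5) (Function('g')(p, E) = Pow(5, -1) = Rational(1, 5))
Mul(Add(3, 478), Pow(Add(-118, Function('g')(t, 4)), -1)) = Mul(Add(3, 478), Pow(Add(-118, Rational(1, 5)), -1)) = Mul(481, Pow(Rational(-589, 5), -1)) = Mul(481, Rational(-5, 589)) = Rational(-2405, 589)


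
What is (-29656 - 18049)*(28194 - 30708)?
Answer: 119930370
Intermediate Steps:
(-29656 - 18049)*(28194 - 30708) = -47705*(-2514) = 119930370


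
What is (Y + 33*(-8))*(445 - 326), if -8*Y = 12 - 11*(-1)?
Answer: -254065/8 ≈ -31758.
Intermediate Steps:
Y = -23/8 (Y = -(12 - 11*(-1))/8 = -(12 + 11)/8 = -⅛*23 = -23/8 ≈ -2.8750)
(Y + 33*(-8))*(445 - 326) = (-23/8 + 33*(-8))*(445 - 326) = (-23/8 - 264)*119 = -2135/8*119 = -254065/8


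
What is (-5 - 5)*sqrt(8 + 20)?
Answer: -20*sqrt(7) ≈ -52.915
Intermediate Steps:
(-5 - 5)*sqrt(8 + 20) = -20*sqrt(7)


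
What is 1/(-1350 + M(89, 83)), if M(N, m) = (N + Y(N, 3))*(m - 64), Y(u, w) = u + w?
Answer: 1/2089 ≈ 0.00047870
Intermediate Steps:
M(N, m) = (-64 + m)*(3 + 2*N) (M(N, m) = (N + (N + 3))*(m - 64) = (N + (3 + N))*(-64 + m) = (3 + 2*N)*(-64 + m) = (-64 + m)*(3 + 2*N))
1/(-1350 + M(89, 83)) = 1/(-1350 + (-192 - 128*89 + 89*83 + 83*(3 + 89))) = 1/(-1350 + (-192 - 11392 + 7387 + 83*92)) = 1/(-1350 + (-192 - 11392 + 7387 + 7636)) = 1/(-1350 + 3439) = 1/2089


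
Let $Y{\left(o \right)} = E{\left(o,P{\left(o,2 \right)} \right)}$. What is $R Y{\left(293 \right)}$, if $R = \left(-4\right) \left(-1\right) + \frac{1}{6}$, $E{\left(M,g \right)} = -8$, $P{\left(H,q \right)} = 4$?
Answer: $- \frac{100}{3} \approx -33.333$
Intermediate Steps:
$Y{\left(o \right)} = -8$
$R = \frac{25}{6}$ ($R = 4 + \frac{1}{6} = \frac{25}{6} \approx 4.1667$)
$R Y{\left(293 \right)} = \frac{25}{6} \left(-8\right) = - \frac{100}{3}$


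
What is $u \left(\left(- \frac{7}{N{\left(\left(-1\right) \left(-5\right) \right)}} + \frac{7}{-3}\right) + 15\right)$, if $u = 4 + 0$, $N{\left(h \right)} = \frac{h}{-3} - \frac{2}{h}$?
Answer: $\frac{5972}{93} \approx 64.215$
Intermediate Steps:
$N{\left(h \right)} = - \frac{2}{h} - \frac{h}{3}$ ($N{\left(h \right)} = h \left(- \frac{1}{3}\right) - \frac{2}{h} = - \frac{h}{3} - \frac{2}{h} = - \frac{2}{h} - \frac{h}{3}$)
$u = 4$
$u \left(\left(- \frac{7}{N{\left(\left(-1\right) \left(-5\right) \right)}} + \frac{7}{-3}\right) + 15\right) = 4 \left(\left(- \frac{7}{- \frac{2}{\left(-1\right) \left(-5\right)} - \frac{\left(-1\right) \left(-5\right)}{3}} + \frac{7}{-3}\right) + 15\right) = 4 \left(\left(- \frac{7}{- \frac{2}{5} - \frac{5}{3}} + 7 \left(- \frac{1}{3}\right)\right) + 15\right) = 4 \left(\left(- \frac{7}{\left(-2\right) \frac{1}{5} - \frac{5}{3}} - \frac{7}{3}\right) + 15\right) = 4 \left(\left(- \frac{7}{- \frac{2}{5} - \frac{5}{3}} - \frac{7}{3}\right) + 15\right) = 4 \left(\left(- \frac{7}{- \frac{31}{15}} - \frac{7}{3}\right) + 15\right) = 4 \left(\left(\left(-7\right) \left(- \frac{15}{31}\right) - \frac{7}{3}\right) + 15\right) = 4 \left(\left(\frac{105}{31} - \frac{7}{3}\right) + 15\right) = 4 \left(\frac{98}{93} + 15\right) = 4 \cdot \frac{1493}{93} = \frac{5972}{93}$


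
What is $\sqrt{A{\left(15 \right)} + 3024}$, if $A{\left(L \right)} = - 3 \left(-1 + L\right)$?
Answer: $\sqrt{2982} \approx 54.608$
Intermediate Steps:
$A{\left(L \right)} = 3 - 3 L$
$\sqrt{A{\left(15 \right)} + 3024} = \sqrt{\left(3 - 45\right) + 3024} = \sqrt{-42 + 3024} = \sqrt{2982}$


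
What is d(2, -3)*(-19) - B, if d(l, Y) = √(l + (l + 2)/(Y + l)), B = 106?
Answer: -106 - 19*I*√2 ≈ -106.0 - 26.87*I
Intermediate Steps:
d(l, Y) = √(l + (2 + l)/(Y + l))
d(2, -3)*(-19) - B = √((2 + 2 + 2*(-3 + 2))/(-3 + 2))*(-19) - 1*106 = √((2 + 2 + 2*(-1))/(-1))*(-19) - 106 = √(-(2 + 2 - 2))*(-19) - 106 = √(-1*2)*(-19) - 106 = √(-2)*(-19) - 106 = (I*√2)*(-19) - 106 = -19*I*√2 - 106 = -106 - 19*I*√2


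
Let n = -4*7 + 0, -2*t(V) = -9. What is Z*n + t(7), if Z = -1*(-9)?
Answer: -495/2 ≈ -247.50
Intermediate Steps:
t(V) = 9/2 (t(V) = -½*(-9) = 9/2)
Z = 9
n = -28 (n = -28 + 0 = -28)
Z*n + t(7) = 9*(-28) + 9/2 = -252 + 9/2 = -495/2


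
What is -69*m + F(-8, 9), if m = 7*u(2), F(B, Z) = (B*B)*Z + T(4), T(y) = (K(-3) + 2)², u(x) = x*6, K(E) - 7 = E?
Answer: -5184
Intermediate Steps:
K(E) = 7 + E
u(x) = 6*x
T(y) = 36 (T(y) = ((7 - 3) + 2)² = (4 + 2)² = 6² = 36)
F(B, Z) = 36 + Z*B² (F(B, Z) = (B*B)*Z + 36 = B²*Z + 36 = Z*B² + 36 = 36 + Z*B²)
m = 84 (m = 7*(6*2) = 7*12 = 84)
-69*m + F(-8, 9) = -69*84 + (36 + 9*(-8)²) = -5796 + (36 + 9*64) = -5796 + (36 + 576) = -5796 + 612 = -5184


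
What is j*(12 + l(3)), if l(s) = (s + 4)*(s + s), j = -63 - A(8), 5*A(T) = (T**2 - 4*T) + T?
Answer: -3834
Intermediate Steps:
A(T) = -3*T/5 + T**2/5 (A(T) = ((T**2 - 4*T) + T)/5 = (T**2 - 3*T)/5 = -3*T/5 + T**2/5)
j = -71 (j = -63 - 8*(-3 + 8)/5 = -63 - 8*5/5 = -63 - 1*8 = -63 - 8 = -71)
l(s) = 2*s*(4 + s) (l(s) = (4 + s)*(2*s) = 2*s*(4 + s))
j*(12 + l(3)) = -71*(12 + 2*3*(4 + 3)) = -71*(12 + 2*3*7) = -71*(12 + 42) = -71*54 = -3834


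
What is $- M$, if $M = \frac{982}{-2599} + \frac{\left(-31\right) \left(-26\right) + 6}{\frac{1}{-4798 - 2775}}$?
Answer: $\frac{15981969306}{2599} \approx 6.1493 \cdot 10^{6}$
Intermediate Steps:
$M = - \frac{15981969306}{2599}$ ($M = 982 \left(- \frac{1}{2599}\right) + \frac{806 + 6}{\frac{1}{-7573}} = - \frac{982}{2599} + \frac{812}{- \frac{1}{7573}} = - \frac{982}{2599} + 812 \left(-7573\right) = - \frac{982}{2599} - 6149276 = - \frac{15981969306}{2599} \approx -6.1493 \cdot 10^{6}$)
$- M = \left(-1\right) \left(- \frac{15981969306}{2599}\right) = \frac{15981969306}{2599}$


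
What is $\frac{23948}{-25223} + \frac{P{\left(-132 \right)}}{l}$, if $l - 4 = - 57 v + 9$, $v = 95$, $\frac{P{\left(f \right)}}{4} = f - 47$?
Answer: $- \frac{55653714}{68127323} \approx -0.81691$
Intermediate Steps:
$P{\left(f \right)} = -188 + 4 f$ ($P{\left(f \right)} = 4 \left(f - 47\right) = 4 \left(-47 + f\right) = -188 + 4 f$)
$l = -5402$ ($l = 4 + \left(\left(-57\right) 95 + 9\right) = 4 + \left(-5415 + 9\right) = 4 - 5406 = -5402$)
$\frac{23948}{-25223} + \frac{P{\left(-132 \right)}}{l} = \frac{23948}{-25223} + \frac{-188 + 4 \left(-132\right)}{-5402} = 23948 \left(- \frac{1}{25223}\right) + \left(-188 - 528\right) \left(- \frac{1}{5402}\right) = - \frac{23948}{25223} - - \frac{358}{2701} = - \frac{23948}{25223} + \frac{358}{2701} = - \frac{55653714}{68127323}$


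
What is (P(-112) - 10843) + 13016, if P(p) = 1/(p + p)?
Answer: 486751/224 ≈ 2173.0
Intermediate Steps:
P(p) = 1/(2*p)
(P(-112) - 10843) + 13016 = ((½)/(-112) - 10843) + 13016 = ((½)*(-1/112) - 10843) + 13016 = (-1/224 - 10843) + 13016 = -2428833/224 + 13016 = 486751/224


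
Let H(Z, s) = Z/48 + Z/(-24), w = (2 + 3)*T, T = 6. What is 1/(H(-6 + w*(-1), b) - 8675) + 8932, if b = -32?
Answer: 309913600/34697 ≈ 8932.0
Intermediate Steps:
w = 30 (w = (2 + 3)*6 = 5*6 = 30)
H(Z, s) = -Z/48 (H(Z, s) = Z*(1/48) + Z*(-1/24) = Z/48 - Z/24 = -Z/48)
1/(H(-6 + w*(-1), b) - 8675) + 8932 = 1/(-(-6 + 30*(-1))/48 - 8675) + 8932 = 1/(-(-6 - 30)/48 - 8675) + 8932 = 1/(-1/48*(-36) - 8675) + 8932 = 1/(¾ - 8675) + 8932 = 1/(-34697/4) + 8932 = -4/34697 + 8932 = 309913600/34697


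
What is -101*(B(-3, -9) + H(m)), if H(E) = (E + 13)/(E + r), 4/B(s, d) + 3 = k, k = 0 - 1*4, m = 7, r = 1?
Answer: -2727/14 ≈ -194.79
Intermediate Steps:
k = -4 (k = 0 - 4 = -4)
B(s, d) = -4/7 (B(s, d) = 4/(-3 - 4) = 4/(-7) = 4*(-⅐) = -4/7)
H(E) = (13 + E)/(1 + E) (H(E) = (E + 13)/(E + 1) = (13 + E)/(1 + E))
-101*(B(-3, -9) + H(m)) = -101*(-4/7 + (13 + 7)/(1 + 7)) = -101*(-4/7 + 20/8) = -101*(-4/7 + (⅛)*20) = -101*(-4/7 + 5/2) = -101*27/14 = -2727/14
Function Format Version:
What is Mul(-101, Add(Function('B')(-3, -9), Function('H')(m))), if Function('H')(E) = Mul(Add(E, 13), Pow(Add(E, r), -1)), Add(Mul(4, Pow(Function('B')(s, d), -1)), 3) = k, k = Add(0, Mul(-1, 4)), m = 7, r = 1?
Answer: Rational(-2727, 14) ≈ -194.79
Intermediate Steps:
k = -4 (k = Add(0, -4) = -4)
Function('B')(s, d) = Rational(-4, 7) (Function('B')(s, d) = Mul(4, Pow(Add(-3, -4), -1)) = Mul(4, Pow(-7, -1)) = Mul(4, Rational(-1, 7)) = Rational(-4, 7))
Function('H')(E) = Mul(Pow(Add(1, E), -1), Add(13, E)) (Function('H')(E) = Mul(Add(E, 13), Pow(Add(E, 1), -1)) = Mul(Add(13, E), Pow(Add(1, E), -1)) = Mul(Pow(Add(1, E), -1), Add(13, E)))
Mul(-101, Add(Function('B')(-3, -9), Function('H')(m))) = Mul(-101, Add(Rational(-4, 7), Mul(Pow(Add(1, 7), -1), Add(13, 7)))) = Mul(-101, Add(Rational(-4, 7), Mul(Pow(8, -1), 20))) = Mul(-101, Add(Rational(-4, 7), Mul(Rational(1, 8), 20))) = Mul(-101, Add(Rational(-4, 7), Rational(5, 2))) = Mul(-101, Rational(27, 14)) = Rational(-2727, 14)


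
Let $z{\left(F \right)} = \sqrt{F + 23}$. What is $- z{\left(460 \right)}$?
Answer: $- \sqrt{483} \approx -21.977$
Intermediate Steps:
$z{\left(F \right)} = \sqrt{23 + F}$
$- z{\left(460 \right)} = - \sqrt{23 + 460} = - \sqrt{483}$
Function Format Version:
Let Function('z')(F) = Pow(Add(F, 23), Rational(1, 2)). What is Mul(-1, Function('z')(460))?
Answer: Mul(-1, Pow(483, Rational(1, 2))) ≈ -21.977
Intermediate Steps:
Function('z')(F) = Pow(Add(23, F), Rational(1, 2))
Mul(-1, Function('z')(460)) = Mul(-1, Pow(Add(23, 460), Rational(1, 2))) = Mul(-1, Pow(483, Rational(1, 2)))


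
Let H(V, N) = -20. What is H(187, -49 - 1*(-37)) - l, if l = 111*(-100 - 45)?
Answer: 16075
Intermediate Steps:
l = -16095 (l = 111*(-145) = -16095)
H(187, -49 - 1*(-37)) - l = -20 - 1*(-16095) = -20 + 16095 = 16075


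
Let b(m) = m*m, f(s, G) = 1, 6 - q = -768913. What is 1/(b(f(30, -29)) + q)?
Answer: 1/768920 ≈ 1.3005e-6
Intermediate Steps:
q = 768919 (q = 6 - 1*(-768913) = 6 + 768913 = 768919)
b(m) = m²
1/(b(f(30, -29)) + q) = 1/(1² + 768919) = 1/(1 + 768919) = 1/768920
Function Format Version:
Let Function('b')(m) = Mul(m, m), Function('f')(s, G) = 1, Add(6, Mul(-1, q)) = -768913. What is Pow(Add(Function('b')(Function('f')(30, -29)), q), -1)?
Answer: Rational(1, 768920) ≈ 1.3005e-6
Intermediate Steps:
q = 768919 (q = Add(6, Mul(-1, -768913)) = Add(6, 768913) = 768919)
Function('b')(m) = Pow(m, 2)
Pow(Add(Function('b')(Function('f')(30, -29)), q), -1) = Pow(Add(Pow(1, 2), 768919), -1) = Pow(Add(1, 768919), -1) = Pow(768920, -1) = Rational(1, 768920)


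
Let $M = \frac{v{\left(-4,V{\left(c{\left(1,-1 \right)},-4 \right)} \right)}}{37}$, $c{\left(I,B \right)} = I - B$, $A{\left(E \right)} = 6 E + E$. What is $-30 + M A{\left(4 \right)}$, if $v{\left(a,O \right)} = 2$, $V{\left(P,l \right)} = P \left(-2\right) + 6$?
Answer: $- \frac{1054}{37} \approx -28.486$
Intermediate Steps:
$A{\left(E \right)} = 7 E$
$V{\left(P,l \right)} = 6 - 2 P$ ($V{\left(P,l \right)} = - 2 P + 6 = 6 - 2 P$)
$M = \frac{2}{37} \approx 0.054054$
$-30 + M A{\left(4 \right)} = -30 + \frac{2 \cdot 7 \cdot 4}{37} = -30 + \frac{2}{37} \cdot 28 = -30 + \frac{56}{37} = - \frac{1054}{37}$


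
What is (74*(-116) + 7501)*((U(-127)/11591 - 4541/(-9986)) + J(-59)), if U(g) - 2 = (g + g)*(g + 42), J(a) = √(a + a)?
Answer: -290517395769/115747726 - 1083*I*√118 ≈ -2509.9 - 11764.0*I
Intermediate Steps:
J(a) = √2*√a (J(a) = √(2*a) = √2*√a)
U(g) = 2 + 2*g*(42 + g) (U(g) = 2 + (g + g)*(g + 42) = 2 + (2*g)*(42 + g) = 2 + 2*g*(42 + g))
(74*(-116) + 7501)*((U(-127)/11591 - 4541/(-9986)) + J(-59)) = (74*(-116) + 7501)*(((2 + 2*(-127)² + 84*(-127))/11591 - 4541/(-9986)) + √2*√(-59)) = (-8584 + 7501)*(((2 + 2*16129 - 10668)*(1/11591) - 4541*(-1/9986)) + √2*(I*√59)) = -1083*(((2 + 32258 - 10668)*(1/11591) + 4541/9986) + I*√118) = -1083*((21592*(1/11591) + 4541/9986) + I*√118) = -1083*((21592/11591 + 4541/9986) + I*√118) = -1083*(268252443/115747726 + I*√118) = -290517395769/115747726 - 1083*I*√118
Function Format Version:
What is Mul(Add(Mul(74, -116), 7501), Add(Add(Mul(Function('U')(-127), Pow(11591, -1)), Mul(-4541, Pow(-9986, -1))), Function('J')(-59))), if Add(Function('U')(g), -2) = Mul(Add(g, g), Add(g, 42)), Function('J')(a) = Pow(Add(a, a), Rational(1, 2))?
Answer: Add(Rational(-290517395769, 115747726), Mul(-1083, I, Pow(118, Rational(1, 2)))) ≈ Add(-2509.9, Mul(-11764., I))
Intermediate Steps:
Function('J')(a) = Mul(Pow(2, Rational(1, 2)), Pow(a, Rational(1, 2))) (Function('J')(a) = Pow(Mul(2, a), Rational(1, 2)) = Mul(Pow(2, Rational(1, 2)), Pow(a, Rational(1, 2))))
Function('U')(g) = Add(2, Mul(2, g, Add(42, g))) (Function('U')(g) = Add(2, Mul(Add(g, g), Add(g, 42))) = Add(2, Mul(Mul(2, g), Add(42, g))) = Add(2, Mul(2, g, Add(42, g))))
Mul(Add(Mul(74, -116), 7501), Add(Add(Mul(Function('U')(-127), Pow(11591, -1)), Mul(-4541, Pow(-9986, -1))), Function('J')(-59))) = Mul(Add(Mul(74, -116), 7501), Add(Add(Mul(Add(2, Mul(2, Pow(-127, 2)), Mul(84, -127)), Pow(11591, -1)), Mul(-4541, Pow(-9986, -1))), Mul(Pow(2, Rational(1, 2)), Pow(-59, Rational(1, 2))))) = Mul(Add(-8584, 7501), Add(Add(Mul(Add(2, Mul(2, 16129), -10668), Rational(1, 11591)), Mul(-4541, Rational(-1, 9986))), Mul(Pow(2, Rational(1, 2)), Mul(I, Pow(59, Rational(1, 2)))))) = Mul(-1083, Add(Add(Mul(Add(2, 32258, -10668), Rational(1, 11591)), Rational(4541, 9986)), Mul(I, Pow(118, Rational(1, 2))))) = Mul(-1083, Add(Add(Mul(21592, Rational(1, 11591)), Rational(4541, 9986)), Mul(I, Pow(118, Rational(1, 2))))) = Mul(-1083, Add(Add(Rational(21592, 11591), Rational(4541, 9986)), Mul(I, Pow(118, Rational(1, 2))))) = Mul(-1083, Add(Rational(268252443, 115747726), Mul(I, Pow(118, Rational(1, 2))))) = Add(Rational(-290517395769, 115747726), Mul(-1083, I, Pow(118, Rational(1, 2))))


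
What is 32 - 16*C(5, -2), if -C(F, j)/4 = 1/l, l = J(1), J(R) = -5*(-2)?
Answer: 192/5 ≈ 38.400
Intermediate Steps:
J(R) = 10
l = 10
C(F, j) = -⅖ (C(F, j) = -4/10 = -4*⅒ = -⅖)
32 - 16*C(5, -2) = 32 - 16*(-⅖) = 32 + 32/5 = 192/5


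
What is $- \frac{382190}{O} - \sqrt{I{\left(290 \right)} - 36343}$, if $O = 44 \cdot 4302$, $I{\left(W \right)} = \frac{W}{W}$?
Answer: $- \frac{191095}{94644} - 3 i \sqrt{4038} \approx -2.0191 - 190.64 i$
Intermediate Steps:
$I{\left(W \right)} = 1$
$O = 189288$
$- \frac{382190}{O} - \sqrt{I{\left(290 \right)} - 36343} = - \frac{382190}{189288} - \sqrt{1 - 36343} = \left(-382190\right) \frac{1}{189288} - \sqrt{-36342} = - \frac{191095}{94644} - 3 i \sqrt{4038}$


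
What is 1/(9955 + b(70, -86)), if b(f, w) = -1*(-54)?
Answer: 1/10009 ≈ 9.9910e-5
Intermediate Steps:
b(f, w) = 54
1/(9955 + b(70, -86)) = 1/(9955 + 54) = 1/10009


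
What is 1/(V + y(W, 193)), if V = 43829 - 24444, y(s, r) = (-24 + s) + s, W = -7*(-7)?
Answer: 1/19459 ≈ 5.1390e-5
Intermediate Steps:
W = 49
y(s, r) = -24 + 2*s
V = 19385
1/(V + y(W, 193)) = 1/(19385 + (-24 + 2*49)) = 1/(19385 + (-24 + 98)) = 1/(19385 + 74) = 1/19459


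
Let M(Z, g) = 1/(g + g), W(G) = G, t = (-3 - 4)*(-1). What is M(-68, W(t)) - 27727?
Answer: -388177/14 ≈ -27727.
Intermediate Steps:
t = 7 (t = -7*(-1) = 7)
M(Z, g) = 1/(2*g)
M(-68, W(t)) - 27727 = (½)/7 - 27727 = (½)*(⅐) - 27727 = 1/14 - 27727 = -388177/14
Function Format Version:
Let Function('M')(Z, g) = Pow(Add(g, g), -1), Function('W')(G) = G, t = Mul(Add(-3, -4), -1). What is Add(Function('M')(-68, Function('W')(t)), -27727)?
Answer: Rational(-388177, 14) ≈ -27727.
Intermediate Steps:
t = 7 (t = Mul(-7, -1) = 7)
Function('M')(Z, g) = Mul(Rational(1, 2), Pow(g, -1)) (Function('M')(Z, g) = Pow(Mul(2, g), -1) = Mul(Rational(1, 2), Pow(g, -1)))
Add(Function('M')(-68, Function('W')(t)), -27727) = Add(Mul(Rational(1, 2), Pow(7, -1)), -27727) = Add(Mul(Rational(1, 2), Rational(1, 7)), -27727) = Add(Rational(1, 14), -27727) = Rational(-388177, 14)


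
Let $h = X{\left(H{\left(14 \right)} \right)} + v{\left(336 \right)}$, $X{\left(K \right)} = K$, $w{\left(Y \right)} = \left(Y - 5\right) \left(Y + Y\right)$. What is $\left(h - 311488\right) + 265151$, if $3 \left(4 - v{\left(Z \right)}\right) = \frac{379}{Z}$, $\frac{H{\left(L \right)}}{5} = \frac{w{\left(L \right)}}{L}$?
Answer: $- \frac{46613323}{1008} \approx -46243.0$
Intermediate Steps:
$w{\left(Y \right)} = 2 Y \left(-5 + Y\right)$ ($w{\left(Y \right)} = \left(-5 + Y\right) 2 Y = 2 Y \left(-5 + Y\right)$)
$H{\left(L \right)} = -50 + 10 L$ ($H{\left(L \right)} = 5 \frac{2 L \left(-5 + L\right)}{L} = 5 \left(-10 + 2 L\right) = -50 + 10 L$)
$v{\left(Z \right)} = 4 - \frac{379}{3 Z}$ ($v{\left(Z \right)} = 4 - \frac{379 \frac{1}{Z}}{3} = 4 - \frac{379}{3 Z}$)
$h = \frac{94373}{1008}$ ($h = \left(-50 + 10 \cdot 14\right) + \left(4 - \frac{379}{3 \cdot 336}\right) = \left(-50 + 140\right) + \left(4 - \frac{379}{1008}\right) = 90 + \left(4 - \frac{379}{1008}\right) = 90 + \frac{3653}{1008} = \frac{94373}{1008} \approx 93.624$)
$\left(h - 311488\right) + 265151 = \left(\frac{94373}{1008} - 311488\right) + 265151 = - \frac{313885531}{1008} + 265151 = - \frac{46613323}{1008}$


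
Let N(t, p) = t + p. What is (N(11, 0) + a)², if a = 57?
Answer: 4624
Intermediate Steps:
N(t, p) = p + t
(N(11, 0) + a)² = ((0 + 11) + 57)² = (11 + 57)² = 68² = 4624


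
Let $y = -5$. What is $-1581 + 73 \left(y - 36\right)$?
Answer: $-4574$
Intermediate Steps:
$-1581 + 73 \left(y - 36\right) = -1581 + 73 \left(-5 - 36\right) = -1581 + 73 \left(-41\right) = -1581 - 2993 = -4574$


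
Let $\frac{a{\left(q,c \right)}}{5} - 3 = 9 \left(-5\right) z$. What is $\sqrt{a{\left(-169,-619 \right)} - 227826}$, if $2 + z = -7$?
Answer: $11 i \sqrt{1866} \approx 475.17 i$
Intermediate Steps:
$z = -9$ ($z = -2 - 7 = -9$)
$a{\left(q,c \right)} = 2040$ ($a{\left(q,c \right)} = 15 + 5 \cdot 9 \left(-5\right) \left(-9\right) = 15 + 5 \left(\left(-45\right) \left(-9\right)\right) = 15 + 5 \cdot 405 = 15 + 2025 = 2040$)
$\sqrt{a{\left(-169,-619 \right)} - 227826} = \sqrt{2040 - 227826} = \sqrt{-225786} = 11 i \sqrt{1866}$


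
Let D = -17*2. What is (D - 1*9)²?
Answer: 1849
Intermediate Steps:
D = -34
(D - 1*9)² = (-34 - 1*9)² = (-34 - 9)² = (-43)² = 1849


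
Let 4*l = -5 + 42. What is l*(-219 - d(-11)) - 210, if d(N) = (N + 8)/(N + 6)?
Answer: -22413/10 ≈ -2241.3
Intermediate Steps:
l = 37/4 (l = (-5 + 42)/4 = (1/4)*37 = 37/4 ≈ 9.2500)
d(N) = (8 + N)/(6 + N)
l*(-219 - d(-11)) - 210 = 37*(-219 - (8 - 11)/(6 - 11))/4 - 210 = 37*(-219 - (-3)/(-5))/4 - 210 = 37*(-219 - (-1)*(-3)/5)/4 - 210 = 37*(-219 - 1*3/5)/4 - 210 = 37*(-219 - 3/5)/4 - 210 = (37/4)*(-1098/5) - 210 = -20313/10 - 210 = -22413/10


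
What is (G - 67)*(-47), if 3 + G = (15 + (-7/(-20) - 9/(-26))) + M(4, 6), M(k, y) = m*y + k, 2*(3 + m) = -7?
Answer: 1091293/260 ≈ 4197.3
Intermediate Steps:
m = -13/2 (m = -3 + (½)*(-7) = -3 - 7/2 = -13/2 ≈ -6.5000)
M(k, y) = k - 13*y/2 (M(k, y) = -13*y/2 + k = k - 13*y/2)
G = -5799/260 (G = -3 + ((15 + (-7/(-20) - 9/(-26))) + (4 - 13/2*6)) = -3 + ((15 + (-7*(-1/20) - 9*(-1/26))) + (4 - 39)) = -3 + ((15 + (7/20 + 9/26)) - 35) = -3 + ((15 + 181/260) - 35) = -3 + (4081/260 - 35) = -3 - 5019/260 = -5799/260 ≈ -22.304)
(G - 67)*(-47) = (-5799/260 - 67)*(-47) = -23219/260*(-47) = 1091293/260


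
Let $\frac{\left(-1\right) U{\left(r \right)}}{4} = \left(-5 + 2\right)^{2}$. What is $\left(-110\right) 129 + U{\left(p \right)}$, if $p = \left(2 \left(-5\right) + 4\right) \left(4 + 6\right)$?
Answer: $-14226$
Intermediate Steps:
$p = -60$ ($p = \left(-10 + 4\right) 10 = \left(-6\right) 10 = -60$)
$U{\left(r \right)} = -36$ ($U{\left(r \right)} = - 4 \left(-5 + 2\right)^{2} = - 4 \left(-3\right)^{2} = \left(-4\right) 9 = -36$)
$\left(-110\right) 129 + U{\left(p \right)} = \left(-110\right) 129 - 36 = -14190 - 36 = -14226$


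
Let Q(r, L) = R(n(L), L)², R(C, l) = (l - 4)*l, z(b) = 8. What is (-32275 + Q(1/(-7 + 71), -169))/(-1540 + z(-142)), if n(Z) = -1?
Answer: -427384947/766 ≈ -5.5794e+5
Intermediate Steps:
R(C, l) = l*(-4 + l) (R(C, l) = (-4 + l)*l = l*(-4 + l))
Q(r, L) = L²*(-4 + L)² (Q(r, L) = (L*(-4 + L))² = L²*(-4 + L)²)
(-32275 + Q(1/(-7 + 71), -169))/(-1540 + z(-142)) = (-32275 + (-169)²*(-4 - 169)²)/(-1540 + 8) = (-32275 + 28561*(-173)²)/(-1532) = (-32275 + 28561*29929)*(-1/1532) = (-32275 + 854802169)*(-1/1532) = 854769894*(-1/1532) = -427384947/766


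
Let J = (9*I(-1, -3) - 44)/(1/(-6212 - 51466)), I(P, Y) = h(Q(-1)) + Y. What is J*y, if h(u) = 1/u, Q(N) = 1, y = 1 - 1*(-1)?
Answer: 7152072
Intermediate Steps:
y = 2 (y = 1 + 1 = 2)
I(P, Y) = 1 + Y (I(P, Y) = 1/1 + Y = 1 + Y)
J = 3576036 (J = (9*(1 - 3) - 44)/(1/(-6212 - 51466)) = (9*(-2) - 44)/(1/(-57678)) = (-18 - 44)/(-1/57678) = -62*(-57678) = 3576036)
J*y = 3576036*2 = 7152072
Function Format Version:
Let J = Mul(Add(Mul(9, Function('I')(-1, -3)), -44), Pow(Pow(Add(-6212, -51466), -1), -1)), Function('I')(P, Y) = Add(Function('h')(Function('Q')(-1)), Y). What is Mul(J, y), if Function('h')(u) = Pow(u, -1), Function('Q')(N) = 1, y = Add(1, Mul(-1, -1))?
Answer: 7152072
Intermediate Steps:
y = 2 (y = Add(1, 1) = 2)
Function('I')(P, Y) = Add(1, Y) (Function('I')(P, Y) = Add(Pow(1, -1), Y) = Add(1, Y))
J = 3576036 (J = Mul(Add(Mul(9, Add(1, -3)), -44), Pow(Pow(Add(-6212, -51466), -1), -1)) = Mul(Add(Mul(9, -2), -44), Pow(Pow(-57678, -1), -1)) = Mul(Add(-18, -44), Pow(Rational(-1, 57678), -1)) = Mul(-62, -57678) = 3576036)
Mul(J, y) = Mul(3576036, 2) = 7152072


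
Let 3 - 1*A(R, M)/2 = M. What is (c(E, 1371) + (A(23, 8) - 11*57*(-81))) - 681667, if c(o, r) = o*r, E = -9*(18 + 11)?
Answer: -988721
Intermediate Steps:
E = -261 (E = -9*29 = -261)
A(R, M) = 6 - 2*M
(c(E, 1371) + (A(23, 8) - 11*57*(-81))) - 681667 = (-261*1371 + ((6 - 2*8) - 11*57*(-81))) - 681667 = (-357831 + ((6 - 16) - 627*(-81))) - 681667 = (-357831 + (-10 + 50787)) - 681667 = (-357831 + 50777) - 681667 = -307054 - 681667 = -988721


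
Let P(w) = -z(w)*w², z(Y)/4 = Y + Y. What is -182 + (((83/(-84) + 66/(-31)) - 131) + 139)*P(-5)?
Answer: 3060268/651 ≈ 4700.9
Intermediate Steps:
z(Y) = 8*Y (z(Y) = 4*(Y + Y) = 4*(2*Y) = 8*Y)
P(w) = -8*w³ (P(w) = -8*w*w² = -8*w³)
-182 + (((83/(-84) + 66/(-31)) - 131) + 139)*P(-5) = -182 + (((83/(-84) + 66/(-31)) - 131) + 139)*(-8*(-5)³) = -182 + (((83*(-1/84) + 66*(-1/31)) - 131) + 139)*(-8*(-125)) = -182 + (((-83/84 - 66/31) - 131) + 139)*1000 = -182 + ((-8117/2604 - 131) + 139)*1000 = -182 + (-349241/2604 + 139)*1000 = -182 + (12715/2604)*1000 = -182 + 3178750/651 = 3060268/651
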